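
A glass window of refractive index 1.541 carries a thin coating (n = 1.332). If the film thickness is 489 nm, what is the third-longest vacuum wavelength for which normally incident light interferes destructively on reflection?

Top surface (1.0 → 1.332): reflection off a higher-index medium gives a half-wave phase shift.
Ray reflecting at the bottom interface goes from n = 1.332 toward n = 1.541: a half-wave phase shift.
Zero or two π shifts → no net half-wave offset.
With no net inversion, destructive interference in reflection requires 2 n t = (m + ½) λ.
λ = 2 n t / (m + ½). The third-longest wavelength is m = 2: λ = 2 × 1.332 × 489 / 2.50 = 521 nm.

521 nm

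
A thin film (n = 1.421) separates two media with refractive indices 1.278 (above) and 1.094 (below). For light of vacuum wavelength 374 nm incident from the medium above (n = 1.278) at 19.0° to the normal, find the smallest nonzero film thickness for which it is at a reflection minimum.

Top surface (1.278 → 1.421): reflection off a higher-index medium gives a half-wave phase shift.
Ray reflecting at the bottom interface goes from n = 1.421 toward n = 1.094: no phase shift.
The two reflections differ by half a wavelength.
So the condition for destructive reflection is 2 n t cos θ_r = m λ.
Snell's law: 1.278 sin 19.0° = 1.421 sin θ_r → sin θ_r = 0.293, cos θ_r = 0.956.
Minimum nonzero at m = 1: t = λ / (2 n cos θ_r) = 374 / (2 × 1.421 × 0.956) = 138 nm.

138 nm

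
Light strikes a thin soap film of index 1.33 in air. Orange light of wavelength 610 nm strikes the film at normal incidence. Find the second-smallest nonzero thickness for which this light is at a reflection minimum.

459 nm

Ray reflecting at the top interface goes from n = 1.0 toward n = 1.33: a half-wave phase shift.
At the lower boundary (n = 1.33 to n = 1.0) the reflected ray undergoes no phase shift.
Exactly one π shift → a net half-wave offset.
For dark reflection here: 2 n t = m λ.
The second-smallest nonzero thickness corresponds to m = 2: t = m λ / (2 n) = 2.00 × 610 / (2 × 1.33) = 459 nm.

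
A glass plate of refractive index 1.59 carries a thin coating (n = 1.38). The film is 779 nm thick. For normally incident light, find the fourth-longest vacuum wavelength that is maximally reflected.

538 nm

Ray reflecting at the top interface goes from n = 1.0 toward n = 1.38: a half-wave phase shift.
Bottom surface (1.38 → 1.59): reflection off a higher-index medium gives a half-wave phase shift.
Net: no relative phase inversion (both shifts match).
For strong reflection here: 2 n t = m λ.
λ = 2 n t / m. The fourth-longest wavelength is m = 4: λ = 2 × 1.38 × 779 / 4.00 = 538 nm.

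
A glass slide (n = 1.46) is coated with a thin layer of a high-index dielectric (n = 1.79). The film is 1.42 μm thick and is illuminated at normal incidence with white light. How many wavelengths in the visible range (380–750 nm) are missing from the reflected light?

7

Top surface (1.0 → 1.79): reflection off a higher-index medium gives a half-wave phase shift.
At the lower boundary (n = 1.79 to n = 1.46) the reflected ray undergoes no phase shift.
Exactly one π shift → a net half-wave offset.
With one net inversion, destructive interference in reflection requires 2 n t = m λ.
λ = 2 n t / m = 5084 / m nm.
m=6: 847 nm (IR); m=7: 726 nm (visible); m=8: 635 nm (visible); m=9: 565 nm (visible); m=10: 508 nm (visible); m=11: 462 nm (visible); m=12: 424 nm (visible); m=13: 391 nm (visible); m=14: 363 nm (UV).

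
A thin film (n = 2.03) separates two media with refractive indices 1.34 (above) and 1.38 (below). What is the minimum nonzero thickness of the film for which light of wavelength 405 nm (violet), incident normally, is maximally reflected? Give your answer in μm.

0.0499 μm

At the upper boundary (n = 1.34 to n = 2.03) the reflected ray undergoes a half-wave phase shift.
Bottom surface (2.03 → 1.38): reflection off a lower-index medium gives no phase shift.
Net: one phase inversion between the two reflected rays.
With one net inversion, constructive interference in reflection requires 2 n t = (m + ½) λ.
Minimum at m = 0: t = λ / (4 n) = 405 / (4 × 2.03) = 49.9 nm.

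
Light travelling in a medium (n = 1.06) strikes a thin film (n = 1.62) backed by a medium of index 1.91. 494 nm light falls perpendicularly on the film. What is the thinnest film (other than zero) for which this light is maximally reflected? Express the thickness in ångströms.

Ray reflecting at the top interface goes from n = 1.06 toward n = 1.62: a half-wave phase shift.
At the lower boundary (n = 1.62 to n = 1.91) the reflected ray undergoes a half-wave phase shift.
Zero or two π shifts → no net half-wave offset.
With no net inversion, constructive interference in reflection requires 2 n t = m λ.
Minimum nonzero at m = 1: t = λ / (2 n) = 494 / (2 × 1.62) = 152 nm.

1525 Å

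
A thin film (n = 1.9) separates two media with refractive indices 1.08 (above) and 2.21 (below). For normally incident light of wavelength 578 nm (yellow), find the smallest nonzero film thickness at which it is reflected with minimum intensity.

76.1 nm

At the upper boundary (n = 1.08 to n = 1.9) the reflected ray undergoes a half-wave phase shift.
At the lower boundary (n = 1.9 to n = 2.21) the reflected ray undergoes a half-wave phase shift.
The two reflections carry the same phase change, so no net offset.
With no net inversion, destructive interference in reflection requires 2 n t = (m + ½) λ.
Minimum at m = 0: t = λ / (4 n) = 578 / (4 × 1.9) = 76.1 nm.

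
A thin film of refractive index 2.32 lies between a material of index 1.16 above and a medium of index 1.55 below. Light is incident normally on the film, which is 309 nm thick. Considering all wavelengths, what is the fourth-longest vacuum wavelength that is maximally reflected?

410 nm

At the upper boundary (n = 1.16 to n = 2.32) the reflected ray undergoes a half-wave phase shift.
At the lower boundary (n = 2.32 to n = 1.55) the reflected ray undergoes no phase shift.
The two reflections differ by half a wavelength.
For bright reflection here: 2 n t = (m + ½) λ.
λ = 2 n t / (m + ½). The fourth-longest wavelength is m = 3: λ = 2 × 2.32 × 309 / 3.50 = 410 nm.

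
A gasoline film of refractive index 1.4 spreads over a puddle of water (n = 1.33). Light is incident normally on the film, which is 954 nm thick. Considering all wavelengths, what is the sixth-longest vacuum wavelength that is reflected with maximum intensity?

Ray reflecting at the top interface goes from n = 1.0 toward n = 1.4: a half-wave phase shift.
At the lower boundary (n = 1.4 to n = 1.33) the reflected ray undergoes no phase shift.
Net: one phase inversion between the two reflected rays.
For maximum reflection here: 2 n t = (m + ½) λ.
λ = 2 n t / (m + ½). The sixth-longest wavelength is m = 5: λ = 2 × 1.4 × 954 / 5.50 = 486 nm.

486 nm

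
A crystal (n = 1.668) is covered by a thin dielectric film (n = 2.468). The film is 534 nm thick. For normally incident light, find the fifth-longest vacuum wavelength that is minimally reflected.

527 nm

At the upper boundary (n = 1.0 to n = 2.468) the reflected ray undergoes a half-wave phase shift.
Ray reflecting at the bottom interface goes from n = 2.468 toward n = 1.668: no phase shift.
The two reflections differ by half a wavelength.
So the condition for destructive reflection is 2 n t = m λ.
λ = 2 n t / m. The fifth-longest wavelength is m = 5: λ = 2 × 2.468 × 534 / 5.00 = 527 nm.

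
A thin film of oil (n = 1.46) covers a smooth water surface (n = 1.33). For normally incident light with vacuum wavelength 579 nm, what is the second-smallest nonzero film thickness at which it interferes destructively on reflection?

397 nm

Ray reflecting at the top interface goes from n = 1.0 toward n = 1.46: a half-wave phase shift.
Ray reflecting at the bottom interface goes from n = 1.46 toward n = 1.33: no phase shift.
Exactly one π shift → a net half-wave offset.
For dark reflection here: 2 n t = m λ.
The second-smallest nonzero thickness corresponds to m = 2: t = m λ / (2 n) = 2.00 × 579 / (2 × 1.46) = 397 nm.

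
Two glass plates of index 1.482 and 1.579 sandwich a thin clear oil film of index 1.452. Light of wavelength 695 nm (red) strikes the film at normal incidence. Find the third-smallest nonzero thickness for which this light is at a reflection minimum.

Ray reflecting at the top interface goes from n = 1.482 toward n = 1.452: no phase shift.
At the lower boundary (n = 1.452 to n = 1.579) the reflected ray undergoes a half-wave phase shift.
Net: one phase inversion between the two reflected rays.
So the condition for destructive reflection is 2 n t = m λ.
The third-smallest nonzero thickness corresponds to m = 3: t = m λ / (2 n) = 3.00 × 695 / (2 × 1.452) = 718 nm.

718 nm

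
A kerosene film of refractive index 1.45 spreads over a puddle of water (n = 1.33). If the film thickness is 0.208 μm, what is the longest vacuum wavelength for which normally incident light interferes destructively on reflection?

603 nm

Top surface (1.0 → 1.45): reflection off a higher-index medium gives a half-wave phase shift.
At the lower boundary (n = 1.45 to n = 1.33) the reflected ray undergoes no phase shift.
Net: one phase inversion between the two reflected rays.
So the condition for destructive reflection is 2 n t = m λ.
λ = 2 n t / m. The longest wavelength is m = 1: λ = 2 × 1.45 × 208 / 1.00 = 603 nm.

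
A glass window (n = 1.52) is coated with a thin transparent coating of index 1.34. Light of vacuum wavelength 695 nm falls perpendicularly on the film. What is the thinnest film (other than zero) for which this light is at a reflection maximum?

259 nm

Ray reflecting at the top interface goes from n = 1.0 toward n = 1.34: a half-wave phase shift.
Ray reflecting at the bottom interface goes from n = 1.34 toward n = 1.52: a half-wave phase shift.
The two reflections carry the same phase change, so no net offset.
So the condition for constructive reflection is 2 n t = m λ.
Minimum nonzero at m = 1: t = λ / (2 n) = 695 / (2 × 1.34) = 259 nm.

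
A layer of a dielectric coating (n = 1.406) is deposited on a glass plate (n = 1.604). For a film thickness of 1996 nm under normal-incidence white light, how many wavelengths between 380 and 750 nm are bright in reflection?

7

At the upper boundary (n = 1.0 to n = 1.406) the reflected ray undergoes a half-wave phase shift.
Ray reflecting at the bottom interface goes from n = 1.406 toward n = 1.604: a half-wave phase shift.
Zero or two π shifts → no net half-wave offset.
With no net inversion, constructive interference in reflection requires 2 n t = m λ.
λ = 2 n t / m = 5613 / m nm.
m=7: 802 nm (IR); m=8: 702 nm (visible); m=9: 624 nm (visible); m=10: 561 nm (visible); m=11: 510 nm (visible); m=12: 468 nm (visible); m=13: 432 nm (visible); m=14: 401 nm (visible); m=15: 374 nm (UV).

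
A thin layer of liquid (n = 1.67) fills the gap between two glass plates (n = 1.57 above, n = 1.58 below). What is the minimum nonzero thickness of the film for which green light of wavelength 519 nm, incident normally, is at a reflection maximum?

At the upper boundary (n = 1.57 to n = 1.67) the reflected ray undergoes a half-wave phase shift.
Ray reflecting at the bottom interface goes from n = 1.67 toward n = 1.58: no phase shift.
Net: one phase inversion between the two reflected rays.
For maximum reflection here: 2 n t = (m + ½) λ.
Minimum at m = 0: t = λ / (4 n) = 519 / (4 × 1.67) = 77.7 nm.

77.7 nm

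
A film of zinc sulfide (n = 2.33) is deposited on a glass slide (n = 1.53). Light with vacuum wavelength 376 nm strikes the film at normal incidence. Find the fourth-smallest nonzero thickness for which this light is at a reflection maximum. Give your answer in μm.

0.282 μm

At the upper boundary (n = 1.0 to n = 2.33) the reflected ray undergoes a half-wave phase shift.
Ray reflecting at the bottom interface goes from n = 2.33 toward n = 1.53: no phase shift.
Net: one phase inversion between the two reflected rays.
So the condition for constructive reflection is 2 n t = (m + ½) λ.
The fourth-smallest nonzero thickness corresponds to m = 3: t = (m + ½) λ / (2 n) = 3.50 × 376 / (2 × 2.33) = 282 nm.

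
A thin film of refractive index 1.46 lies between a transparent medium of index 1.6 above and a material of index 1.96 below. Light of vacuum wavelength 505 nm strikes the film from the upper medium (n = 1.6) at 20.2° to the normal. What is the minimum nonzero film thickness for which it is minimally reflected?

At the upper boundary (n = 1.6 to n = 1.46) the reflected ray undergoes no phase shift.
At the lower boundary (n = 1.46 to n = 1.96) the reflected ray undergoes a half-wave phase shift.
Net: one phase inversion between the two reflected rays.
For weak reflection here: 2 n t cos θ_r = m λ.
Snell's law: 1.6 sin 20.2° = 1.46 sin θ_r → sin θ_r = 0.378, cos θ_r = 0.926.
Minimum nonzero at m = 1: t = λ / (2 n cos θ_r) = 505 / (2 × 1.46 × 0.926) = 187 nm.

187 nm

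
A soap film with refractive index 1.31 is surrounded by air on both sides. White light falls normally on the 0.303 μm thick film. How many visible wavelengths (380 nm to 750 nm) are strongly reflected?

1

At the upper boundary (n = 1.0 to n = 1.31) the reflected ray undergoes a half-wave phase shift.
Ray reflecting at the bottom interface goes from n = 1.31 toward n = 1.0: no phase shift.
The two reflections differ by half a wavelength.
With one net inversion, constructive interference in reflection requires 2 n t = (m + ½) λ.
λ = 2 n t / (m + ½) = 794 / (m + ½) nm.
m=0: 1588 nm (IR); m=1: 529 nm (visible); m=2: 318 nm (UV).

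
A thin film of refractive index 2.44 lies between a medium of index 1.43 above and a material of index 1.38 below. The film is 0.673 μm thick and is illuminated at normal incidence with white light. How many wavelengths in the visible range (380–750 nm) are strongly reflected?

5

Ray reflecting at the top interface goes from n = 1.43 toward n = 2.44: a half-wave phase shift.
Bottom surface (2.44 → 1.38): reflection off a lower-index medium gives no phase shift.
Exactly one π shift → a net half-wave offset.
So the condition for constructive reflection is 2 n t = (m + ½) λ.
λ = 2 n t / (m + ½) = 3284 / (m + ½) nm.
m=3: 938 nm (IR); m=4: 730 nm (visible); m=5: 597 nm (visible); m=6: 505 nm (visible); m=7: 438 nm (visible); m=8: 386 nm (visible); m=9: 346 nm (UV).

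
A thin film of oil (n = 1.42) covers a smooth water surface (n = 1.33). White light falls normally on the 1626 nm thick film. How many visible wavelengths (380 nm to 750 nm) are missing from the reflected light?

Ray reflecting at the top interface goes from n = 1.0 toward n = 1.42: a half-wave phase shift.
Ray reflecting at the bottom interface goes from n = 1.42 toward n = 1.33: no phase shift.
The two reflections differ by half a wavelength.
So the condition for destructive reflection is 2 n t = m λ.
λ = 2 n t / m = 4618 / m nm.
m=6: 770 nm (IR); m=7: 660 nm (visible); m=8: 577 nm (visible); m=9: 513 nm (visible); m=10: 462 nm (visible); m=11: 420 nm (visible); m=12: 385 nm (visible); m=13: 355 nm (UV).

6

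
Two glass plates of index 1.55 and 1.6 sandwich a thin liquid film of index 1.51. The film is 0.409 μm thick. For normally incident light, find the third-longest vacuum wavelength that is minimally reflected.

At the upper boundary (n = 1.55 to n = 1.51) the reflected ray undergoes no phase shift.
Bottom surface (1.51 → 1.6): reflection off a higher-index medium gives a half-wave phase shift.
The two reflections differ by half a wavelength.
So the condition for destructive reflection is 2 n t = m λ.
λ = 2 n t / m. The third-longest wavelength is m = 3: λ = 2 × 1.51 × 409 / 3.00 = 412 nm.

412 nm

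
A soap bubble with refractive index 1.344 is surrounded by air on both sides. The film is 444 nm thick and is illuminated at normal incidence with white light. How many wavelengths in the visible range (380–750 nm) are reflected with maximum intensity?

At the upper boundary (n = 1.0 to n = 1.344) the reflected ray undergoes a half-wave phase shift.
At the lower boundary (n = 1.344 to n = 1.0) the reflected ray undergoes no phase shift.
Exactly one π shift → a net half-wave offset.
For maximum reflection here: 2 n t = (m + ½) λ.
λ = 2 n t / (m + ½) = 1193 / (m + ½) nm.
m=1: 796 nm (IR); m=2: 477 nm (visible); m=3: 341 nm (UV).

1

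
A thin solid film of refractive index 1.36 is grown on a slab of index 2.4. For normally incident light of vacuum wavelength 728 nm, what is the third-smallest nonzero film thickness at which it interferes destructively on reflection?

669 nm

Top surface (1.0 → 1.36): reflection off a higher-index medium gives a half-wave phase shift.
Bottom surface (1.36 → 2.4): reflection off a higher-index medium gives a half-wave phase shift.
Zero or two π shifts → no net half-wave offset.
For minimum reflection here: 2 n t = (m + ½) λ.
The third-smallest nonzero thickness corresponds to m = 2: t = (m + ½) λ / (2 n) = 2.50 × 728 / (2 × 1.36) = 669 nm.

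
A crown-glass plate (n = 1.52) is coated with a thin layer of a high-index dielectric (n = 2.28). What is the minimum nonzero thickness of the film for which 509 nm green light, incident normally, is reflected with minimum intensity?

Ray reflecting at the top interface goes from n = 1.0 toward n = 2.28: a half-wave phase shift.
Bottom surface (2.28 → 1.52): reflection off a lower-index medium gives no phase shift.
The two reflections differ by half a wavelength.
With one net inversion, destructive interference in reflection requires 2 n t = m λ.
Minimum nonzero at m = 1: t = λ / (2 n) = 509 / (2 × 2.28) = 112 nm.

112 nm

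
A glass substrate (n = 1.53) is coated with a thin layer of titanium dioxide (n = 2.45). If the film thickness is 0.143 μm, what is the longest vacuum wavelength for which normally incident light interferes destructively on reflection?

701 nm

Ray reflecting at the top interface goes from n = 1.0 toward n = 2.45: a half-wave phase shift.
Ray reflecting at the bottom interface goes from n = 2.45 toward n = 1.53: no phase shift.
Net: one phase inversion between the two reflected rays.
For dark reflection here: 2 n t = m λ.
λ = 2 n t / m. The longest wavelength is m = 1: λ = 2 × 2.45 × 143 / 1.00 = 701 nm.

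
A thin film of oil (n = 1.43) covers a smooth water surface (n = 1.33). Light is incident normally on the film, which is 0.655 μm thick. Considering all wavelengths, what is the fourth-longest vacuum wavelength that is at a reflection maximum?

Top surface (1.0 → 1.43): reflection off a higher-index medium gives a half-wave phase shift.
Ray reflecting at the bottom interface goes from n = 1.43 toward n = 1.33: no phase shift.
Net: one phase inversion between the two reflected rays.
So the condition for constructive reflection is 2 n t = (m + ½) λ.
λ = 2 n t / (m + ½). The fourth-longest wavelength is m = 3: λ = 2 × 1.43 × 655 / 3.50 = 535 nm.

535 nm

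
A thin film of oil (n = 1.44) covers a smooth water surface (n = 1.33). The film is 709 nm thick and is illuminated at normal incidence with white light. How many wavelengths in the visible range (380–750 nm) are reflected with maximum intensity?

Ray reflecting at the top interface goes from n = 1.0 toward n = 1.44: a half-wave phase shift.
Ray reflecting at the bottom interface goes from n = 1.44 toward n = 1.33: no phase shift.
Net: one phase inversion between the two reflected rays.
For bright reflection here: 2 n t = (m + ½) λ.
λ = 2 n t / (m + ½) = 2042 / (m + ½) nm.
m=2: 817 nm (IR); m=3: 583 nm (visible); m=4: 454 nm (visible); m=5: 371 nm (UV).

2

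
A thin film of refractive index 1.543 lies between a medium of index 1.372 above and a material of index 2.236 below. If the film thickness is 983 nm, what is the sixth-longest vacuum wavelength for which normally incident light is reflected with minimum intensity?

Ray reflecting at the top interface goes from n = 1.372 toward n = 1.543: a half-wave phase shift.
Bottom surface (1.543 → 2.236): reflection off a higher-index medium gives a half-wave phase shift.
The two reflections carry the same phase change, so no net offset.
With no net inversion, destructive interference in reflection requires 2 n t = (m + ½) λ.
λ = 2 n t / (m + ½). The sixth-longest wavelength is m = 5: λ = 2 × 1.543 × 983 / 5.50 = 552 nm.

552 nm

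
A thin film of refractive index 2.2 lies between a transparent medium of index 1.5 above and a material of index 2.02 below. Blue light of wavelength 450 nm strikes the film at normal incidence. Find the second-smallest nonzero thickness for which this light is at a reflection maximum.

Ray reflecting at the top interface goes from n = 1.5 toward n = 2.2: a half-wave phase shift.
Ray reflecting at the bottom interface goes from n = 2.2 toward n = 2.02: no phase shift.
The two reflections differ by half a wavelength.
With one net inversion, constructive interference in reflection requires 2 n t = (m + ½) λ.
The second-smallest nonzero thickness corresponds to m = 1: t = (m + ½) λ / (2 n) = 1.50 × 450 / (2 × 2.2) = 153 nm.

153 nm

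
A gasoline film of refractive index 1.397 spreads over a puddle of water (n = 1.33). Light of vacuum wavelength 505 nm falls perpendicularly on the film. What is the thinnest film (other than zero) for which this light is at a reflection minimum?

181 nm

Ray reflecting at the top interface goes from n = 1.0 toward n = 1.397: a half-wave phase shift.
Bottom surface (1.397 → 1.33): reflection off a lower-index medium gives no phase shift.
The two reflections differ by half a wavelength.
So the condition for destructive reflection is 2 n t = m λ.
Minimum nonzero at m = 1: t = λ / (2 n) = 505 / (2 × 1.397) = 181 nm.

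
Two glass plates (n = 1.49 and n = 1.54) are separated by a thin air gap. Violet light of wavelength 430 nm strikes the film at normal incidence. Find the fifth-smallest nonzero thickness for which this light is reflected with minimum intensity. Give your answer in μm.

Ray reflecting at the top interface goes from n = 1.49 toward n = 1.0: no phase shift.
At the lower boundary (n = 1.0 to n = 1.54) the reflected ray undergoes a half-wave phase shift.
Exactly one π shift → a net half-wave offset.
For weak reflection here: 2 n t = m λ.
The fifth-smallest nonzero thickness corresponds to m = 5: t = m λ / (2 n) = 5.00 × 430 / (2 × 1.0) = 1075 nm.

1.08 μm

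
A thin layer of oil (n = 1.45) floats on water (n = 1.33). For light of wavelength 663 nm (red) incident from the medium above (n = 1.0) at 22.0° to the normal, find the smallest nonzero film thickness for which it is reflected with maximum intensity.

118 nm

Ray reflecting at the top interface goes from n = 1.0 toward n = 1.45: a half-wave phase shift.
Ray reflecting at the bottom interface goes from n = 1.45 toward n = 1.33: no phase shift.
Exactly one π shift → a net half-wave offset.
With one net inversion, constructive interference in reflection requires 2 n t cos θ_r = (m + ½) λ.
Snell's law: 1.0 sin 22.0° = 1.45 sin θ_r → sin θ_r = 0.258, cos θ_r = 0.966.
Minimum at m = 0: t = λ / (4 n cos θ_r) = 663 / (4 × 1.45 × 0.966) = 118 nm.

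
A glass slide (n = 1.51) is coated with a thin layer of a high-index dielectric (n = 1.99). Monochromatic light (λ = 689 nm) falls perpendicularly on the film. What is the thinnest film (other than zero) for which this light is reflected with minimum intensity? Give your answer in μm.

0.173 μm

At the upper boundary (n = 1.0 to n = 1.99) the reflected ray undergoes a half-wave phase shift.
Bottom surface (1.99 → 1.51): reflection off a lower-index medium gives no phase shift.
The two reflections differ by half a wavelength.
So the condition for destructive reflection is 2 n t = m λ.
Minimum nonzero at m = 1: t = λ / (2 n) = 689 / (2 × 1.99) = 173 nm.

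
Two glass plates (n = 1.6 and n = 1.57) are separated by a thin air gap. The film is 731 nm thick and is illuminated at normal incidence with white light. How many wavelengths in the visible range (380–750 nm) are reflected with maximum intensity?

At the upper boundary (n = 1.6 to n = 1.0) the reflected ray undergoes no phase shift.
Bottom surface (1.0 → 1.57): reflection off a higher-index medium gives a half-wave phase shift.
The two reflections differ by half a wavelength.
For maximum reflection here: 2 n t = (m + ½) λ.
λ = 2 n t / (m + ½) = 1462 / (m + ½) nm.
m=1: 975 nm (IR); m=2: 585 nm (visible); m=3: 418 nm (visible); m=4: 325 nm (UV).

2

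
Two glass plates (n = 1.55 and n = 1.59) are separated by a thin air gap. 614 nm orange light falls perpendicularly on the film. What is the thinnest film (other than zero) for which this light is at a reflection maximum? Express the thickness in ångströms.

1535 Å

Top surface (1.55 → 1.0): reflection off a lower-index medium gives no phase shift.
Ray reflecting at the bottom interface goes from n = 1.0 toward n = 1.59: a half-wave phase shift.
The two reflections differ by half a wavelength.
With one net inversion, constructive interference in reflection requires 2 n t = (m + ½) λ.
Minimum at m = 0: t = λ / (4 n) = 614 / (4 × 1.0) = 154 nm.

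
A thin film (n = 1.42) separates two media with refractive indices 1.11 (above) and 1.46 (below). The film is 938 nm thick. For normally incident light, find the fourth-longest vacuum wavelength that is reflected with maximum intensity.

666 nm

Ray reflecting at the top interface goes from n = 1.11 toward n = 1.42: a half-wave phase shift.
Bottom surface (1.42 → 1.46): reflection off a higher-index medium gives a half-wave phase shift.
Zero or two π shifts → no net half-wave offset.
With no net inversion, constructive interference in reflection requires 2 n t = m λ.
λ = 2 n t / m. The fourth-longest wavelength is m = 4: λ = 2 × 1.42 × 938 / 4.00 = 666 nm.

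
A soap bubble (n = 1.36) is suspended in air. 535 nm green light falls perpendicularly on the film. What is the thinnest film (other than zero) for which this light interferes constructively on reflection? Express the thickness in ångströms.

983 Å

Top surface (1.0 → 1.36): reflection off a higher-index medium gives a half-wave phase shift.
Bottom surface (1.36 → 1.0): reflection off a lower-index medium gives no phase shift.
Net: one phase inversion between the two reflected rays.
So the condition for constructive reflection is 2 n t = (m + ½) λ.
Minimum at m = 0: t = λ / (4 n) = 535 / (4 × 1.36) = 98.3 nm.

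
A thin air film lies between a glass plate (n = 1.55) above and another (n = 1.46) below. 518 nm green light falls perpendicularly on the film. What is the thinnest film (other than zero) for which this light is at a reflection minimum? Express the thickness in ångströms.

2590 Å

Ray reflecting at the top interface goes from n = 1.55 toward n = 1.0: no phase shift.
Bottom surface (1.0 → 1.46): reflection off a higher-index medium gives a half-wave phase shift.
Net: one phase inversion between the two reflected rays.
For dark reflection here: 2 n t = m λ.
Minimum nonzero at m = 1: t = λ / (2 n) = 518 / (2 × 1.0) = 259 nm.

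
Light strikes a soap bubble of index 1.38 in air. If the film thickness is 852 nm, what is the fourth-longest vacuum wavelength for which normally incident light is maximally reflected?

672 nm

At the upper boundary (n = 1.0 to n = 1.38) the reflected ray undergoes a half-wave phase shift.
Bottom surface (1.38 → 1.0): reflection off a lower-index medium gives no phase shift.
The two reflections differ by half a wavelength.
With one net inversion, constructive interference in reflection requires 2 n t = (m + ½) λ.
λ = 2 n t / (m + ½). The fourth-longest wavelength is m = 3: λ = 2 × 1.38 × 852 / 3.50 = 672 nm.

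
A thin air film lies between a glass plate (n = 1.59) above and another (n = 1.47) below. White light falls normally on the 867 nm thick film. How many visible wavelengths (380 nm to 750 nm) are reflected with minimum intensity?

2

Top surface (1.59 → 1.0): reflection off a lower-index medium gives no phase shift.
At the lower boundary (n = 1.0 to n = 1.47) the reflected ray undergoes a half-wave phase shift.
Net: one phase inversion between the two reflected rays.
For dark reflection here: 2 n t = m λ.
λ = 2 n t / m = 1734 / m nm.
m=2: 867 nm (IR); m=3: 578 nm (visible); m=4: 434 nm (visible); m=5: 347 nm (UV).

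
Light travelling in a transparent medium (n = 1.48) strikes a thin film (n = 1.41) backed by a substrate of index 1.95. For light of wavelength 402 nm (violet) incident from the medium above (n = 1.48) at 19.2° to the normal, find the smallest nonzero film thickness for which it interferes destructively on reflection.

152 nm

At the upper boundary (n = 1.48 to n = 1.41) the reflected ray undergoes no phase shift.
At the lower boundary (n = 1.41 to n = 1.95) the reflected ray undergoes a half-wave phase shift.
Net: one phase inversion between the two reflected rays.
For minimum reflection here: 2 n t cos θ_r = m λ.
Snell's law: 1.48 sin 19.2° = 1.41 sin θ_r → sin θ_r = 0.345, cos θ_r = 0.939.
Minimum nonzero at m = 1: t = λ / (2 n cos θ_r) = 402 / (2 × 1.41 × 0.939) = 152 nm.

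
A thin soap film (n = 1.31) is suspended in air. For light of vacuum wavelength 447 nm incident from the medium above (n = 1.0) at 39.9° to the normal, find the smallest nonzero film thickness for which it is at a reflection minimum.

Top surface (1.0 → 1.31): reflection off a higher-index medium gives a half-wave phase shift.
Ray reflecting at the bottom interface goes from n = 1.31 toward n = 1.0: no phase shift.
The two reflections differ by half a wavelength.
With one net inversion, destructive interference in reflection requires 2 n t cos θ_r = m λ.
Snell's law: 1.0 sin 39.9° = 1.31 sin θ_r → sin θ_r = 0.490, cos θ_r = 0.872.
Minimum nonzero at m = 1: t = λ / (2 n cos θ_r) = 447 / (2 × 1.31 × 0.872) = 196 nm.

196 nm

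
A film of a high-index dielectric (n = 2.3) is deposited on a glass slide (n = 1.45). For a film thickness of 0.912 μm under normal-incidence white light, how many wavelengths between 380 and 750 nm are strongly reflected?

Top surface (1.0 → 2.3): reflection off a higher-index medium gives a half-wave phase shift.
Ray reflecting at the bottom interface goes from n = 2.3 toward n = 1.45: no phase shift.
Net: one phase inversion between the two reflected rays.
With one net inversion, constructive interference in reflection requires 2 n t = (m + ½) λ.
λ = 2 n t / (m + ½) = 4195 / (m + ½) nm.
m=5: 763 nm (IR); m=6: 645 nm (visible); m=7: 559 nm (visible); m=8: 494 nm (visible); m=9: 442 nm (visible); m=10: 400 nm (visible); m=11: 365 nm (UV).

5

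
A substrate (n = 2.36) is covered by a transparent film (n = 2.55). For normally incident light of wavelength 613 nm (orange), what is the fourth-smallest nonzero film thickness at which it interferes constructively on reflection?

421 nm

Ray reflecting at the top interface goes from n = 1.0 toward n = 2.55: a half-wave phase shift.
Ray reflecting at the bottom interface goes from n = 2.55 toward n = 2.36: no phase shift.
Net: one phase inversion between the two reflected rays.
With one net inversion, constructive interference in reflection requires 2 n t = (m + ½) λ.
The fourth-smallest nonzero thickness corresponds to m = 3: t = (m + ½) λ / (2 n) = 3.50 × 613 / (2 × 2.55) = 421 nm.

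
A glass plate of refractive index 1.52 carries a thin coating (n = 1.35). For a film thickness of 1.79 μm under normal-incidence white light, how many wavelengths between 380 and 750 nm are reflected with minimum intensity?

Top surface (1.0 → 1.35): reflection off a higher-index medium gives a half-wave phase shift.
At the lower boundary (n = 1.35 to n = 1.52) the reflected ray undergoes a half-wave phase shift.
Net: no relative phase inversion (both shifts match).
With no net inversion, destructive interference in reflection requires 2 n t = (m + ½) λ.
λ = 2 n t / (m + ½) = 4833 / (m + ½) nm.
m=5: 879 nm (IR); m=6: 744 nm (visible); m=7: 644 nm (visible); m=8: 569 nm (visible); m=9: 509 nm (visible); m=10: 460 nm (visible); m=11: 420 nm (visible); m=12: 387 nm (visible); m=13: 358 nm (UV).

7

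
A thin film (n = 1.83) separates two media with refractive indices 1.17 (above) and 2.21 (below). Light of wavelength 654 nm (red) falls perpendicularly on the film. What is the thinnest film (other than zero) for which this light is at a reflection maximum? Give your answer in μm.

Ray reflecting at the top interface goes from n = 1.17 toward n = 1.83: a half-wave phase shift.
Bottom surface (1.83 → 2.21): reflection off a higher-index medium gives a half-wave phase shift.
The two reflections carry the same phase change, so no net offset.
With no net inversion, constructive interference in reflection requires 2 n t = m λ.
Minimum nonzero at m = 1: t = λ / (2 n) = 654 / (2 × 1.83) = 179 nm.

0.179 μm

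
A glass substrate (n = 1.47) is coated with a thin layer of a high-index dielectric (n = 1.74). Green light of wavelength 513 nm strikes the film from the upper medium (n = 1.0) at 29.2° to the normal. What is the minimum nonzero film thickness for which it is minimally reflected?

154 nm

Top surface (1.0 → 1.74): reflection off a higher-index medium gives a half-wave phase shift.
Bottom surface (1.74 → 1.47): reflection off a lower-index medium gives no phase shift.
Exactly one π shift → a net half-wave offset.
So the condition for destructive reflection is 2 n t cos θ_r = m λ.
Snell's law: 1.0 sin 29.2° = 1.74 sin θ_r → sin θ_r = 0.280, cos θ_r = 0.960.
Minimum nonzero at m = 1: t = λ / (2 n cos θ_r) = 513 / (2 × 1.74 × 0.960) = 154 nm.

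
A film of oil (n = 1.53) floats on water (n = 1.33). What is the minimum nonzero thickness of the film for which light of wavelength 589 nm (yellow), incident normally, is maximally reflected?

96.2 nm

Top surface (1.0 → 1.53): reflection off a higher-index medium gives a half-wave phase shift.
Ray reflecting at the bottom interface goes from n = 1.53 toward n = 1.33: no phase shift.
The two reflections differ by half a wavelength.
For maximum reflection here: 2 n t = (m + ½) λ.
Minimum at m = 0: t = λ / (4 n) = 589 / (4 × 1.53) = 96.2 nm.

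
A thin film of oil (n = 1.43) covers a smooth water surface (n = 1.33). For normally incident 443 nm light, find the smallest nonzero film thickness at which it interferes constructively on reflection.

77.4 nm

Ray reflecting at the top interface goes from n = 1.0 toward n = 1.43: a half-wave phase shift.
Bottom surface (1.43 → 1.33): reflection off a lower-index medium gives no phase shift.
Exactly one π shift → a net half-wave offset.
For strong reflection here: 2 n t = (m + ½) λ.
Minimum at m = 0: t = λ / (4 n) = 443 / (4 × 1.43) = 77.4 nm.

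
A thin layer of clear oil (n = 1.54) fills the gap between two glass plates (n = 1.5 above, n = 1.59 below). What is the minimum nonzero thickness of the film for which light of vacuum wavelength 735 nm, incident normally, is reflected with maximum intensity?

239 nm

At the upper boundary (n = 1.5 to n = 1.54) the reflected ray undergoes a half-wave phase shift.
Ray reflecting at the bottom interface goes from n = 1.54 toward n = 1.59: a half-wave phase shift.
Net: no relative phase inversion (both shifts match).
So the condition for constructive reflection is 2 n t = m λ.
Minimum nonzero at m = 1: t = λ / (2 n) = 735 / (2 × 1.54) = 239 nm.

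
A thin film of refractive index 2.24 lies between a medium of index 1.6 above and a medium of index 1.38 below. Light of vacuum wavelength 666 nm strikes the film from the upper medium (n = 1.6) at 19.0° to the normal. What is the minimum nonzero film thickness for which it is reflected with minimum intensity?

Top surface (1.6 → 2.24): reflection off a higher-index medium gives a half-wave phase shift.
Ray reflecting at the bottom interface goes from n = 2.24 toward n = 1.38: no phase shift.
Exactly one π shift → a net half-wave offset.
So the condition for destructive reflection is 2 n t cos θ_r = m λ.
Snell's law: 1.6 sin 19.0° = 2.24 sin θ_r → sin θ_r = 0.233, cos θ_r = 0.973.
Minimum nonzero at m = 1: t = λ / (2 n cos θ_r) = 666 / (2 × 2.24 × 0.973) = 153 nm.

153 nm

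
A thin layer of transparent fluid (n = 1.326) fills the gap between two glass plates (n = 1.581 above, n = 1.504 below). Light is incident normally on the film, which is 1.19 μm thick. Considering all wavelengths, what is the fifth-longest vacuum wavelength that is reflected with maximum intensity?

701 nm

Top surface (1.581 → 1.326): reflection off a lower-index medium gives no phase shift.
At the lower boundary (n = 1.326 to n = 1.504) the reflected ray undergoes a half-wave phase shift.
Net: one phase inversion between the two reflected rays.
For bright reflection here: 2 n t = (m + ½) λ.
λ = 2 n t / (m + ½). The fifth-longest wavelength is m = 4: λ = 2 × 1.326 × 1190 / 4.50 = 701 nm.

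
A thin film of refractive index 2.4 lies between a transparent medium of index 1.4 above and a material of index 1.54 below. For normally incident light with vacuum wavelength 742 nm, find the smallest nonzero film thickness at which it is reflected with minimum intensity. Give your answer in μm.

0.155 μm

Top surface (1.4 → 2.4): reflection off a higher-index medium gives a half-wave phase shift.
Bottom surface (2.4 → 1.54): reflection off a lower-index medium gives no phase shift.
Net: one phase inversion between the two reflected rays.
So the condition for destructive reflection is 2 n t = m λ.
Minimum nonzero at m = 1: t = λ / (2 n) = 742 / (2 × 2.4) = 155 nm.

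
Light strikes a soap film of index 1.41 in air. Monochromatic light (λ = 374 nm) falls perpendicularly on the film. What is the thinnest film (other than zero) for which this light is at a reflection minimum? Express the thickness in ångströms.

Ray reflecting at the top interface goes from n = 1.0 toward n = 1.41: a half-wave phase shift.
Bottom surface (1.41 → 1.0): reflection off a lower-index medium gives no phase shift.
The two reflections differ by half a wavelength.
So the condition for destructive reflection is 2 n t = m λ.
Minimum nonzero at m = 1: t = λ / (2 n) = 374 / (2 × 1.41) = 133 nm.

1326 Å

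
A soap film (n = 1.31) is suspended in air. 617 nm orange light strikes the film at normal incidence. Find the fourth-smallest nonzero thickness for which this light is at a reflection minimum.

942 nm

Ray reflecting at the top interface goes from n = 1.0 toward n = 1.31: a half-wave phase shift.
Ray reflecting at the bottom interface goes from n = 1.31 toward n = 1.0: no phase shift.
The two reflections differ by half a wavelength.
With one net inversion, destructive interference in reflection requires 2 n t = m λ.
The fourth-smallest nonzero thickness corresponds to m = 4: t = m λ / (2 n) = 4.00 × 617 / (2 × 1.31) = 942 nm.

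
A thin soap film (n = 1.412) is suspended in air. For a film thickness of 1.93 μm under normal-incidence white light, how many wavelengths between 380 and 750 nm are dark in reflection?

7

Ray reflecting at the top interface goes from n = 1.0 toward n = 1.412: a half-wave phase shift.
At the lower boundary (n = 1.412 to n = 1.0) the reflected ray undergoes no phase shift.
Net: one phase inversion between the two reflected rays.
So the condition for destructive reflection is 2 n t = m λ.
λ = 2 n t / m = 5450 / m nm.
m=7: 779 nm (IR); m=8: 681 nm (visible); m=9: 606 nm (visible); m=10: 545 nm (visible); m=11: 495 nm (visible); m=12: 454 nm (visible); m=13: 419 nm (visible); m=14: 389 nm (visible); m=15: 363 nm (UV).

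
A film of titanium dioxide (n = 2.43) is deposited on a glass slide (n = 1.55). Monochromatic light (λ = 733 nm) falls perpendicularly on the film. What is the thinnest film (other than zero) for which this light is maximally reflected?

Ray reflecting at the top interface goes from n = 1.0 toward n = 2.43: a half-wave phase shift.
Bottom surface (2.43 → 1.55): reflection off a lower-index medium gives no phase shift.
The two reflections differ by half a wavelength.
With one net inversion, constructive interference in reflection requires 2 n t = (m + ½) λ.
Minimum at m = 0: t = λ / (4 n) = 733 / (4 × 2.43) = 75.4 nm.

75.4 nm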